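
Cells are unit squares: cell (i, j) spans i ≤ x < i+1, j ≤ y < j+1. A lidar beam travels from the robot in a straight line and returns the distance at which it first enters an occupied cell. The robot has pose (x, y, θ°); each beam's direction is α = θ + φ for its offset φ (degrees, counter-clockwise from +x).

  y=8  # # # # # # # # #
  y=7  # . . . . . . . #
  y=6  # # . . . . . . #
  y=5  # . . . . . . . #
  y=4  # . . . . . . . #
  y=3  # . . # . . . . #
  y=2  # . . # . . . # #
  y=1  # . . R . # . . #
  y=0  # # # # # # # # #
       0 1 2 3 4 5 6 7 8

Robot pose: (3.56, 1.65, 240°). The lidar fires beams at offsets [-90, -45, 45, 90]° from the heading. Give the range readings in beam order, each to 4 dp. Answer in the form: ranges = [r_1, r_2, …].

beam 1: φ=-90°, α=150°
  direction (-0.8660, 0.5000); cell (3,1); t to first gridline: x 0.6466, y 0.7000 (then +1.1547 / +2.0000)
    (2,1) via x @ 0.6466
    (2,2) via y @ 0.7000
    (1,2) via x @ 1.8013
    (1,3) via y @ 2.7000
    (0,3) via x @ 2.9560  # hit
  → r_1 = 2.9560
beam 2: φ=-45°, α=195°
  direction (-0.9659, -0.2588); cell (3,1); t to first gridline: x 0.5798, y 2.5114 (then +1.0353 / +3.8637)
    (2,1) via x @ 0.5798
    (1,1) via x @ 1.6150
    (1,0) via y @ 2.5114  # hit
  → r_2 = 2.5114
beam 3: φ=45°, α=285°
  direction (0.2588, -0.9659); cell (3,1); t to first gridline: x 1.7000, y 0.6729 (then +3.8637 / +1.0353)
    (3,0) via y @ 0.6729  # hit
  → r_3 = 0.6729
beam 4: φ=90°, α=330°
  direction (0.8660, -0.5000); cell (3,1); t to first gridline: x 0.5081, y 1.3000 (then +1.1547 / +2.0000)
    (4,1) via x @ 0.5081
    (4,0) via y @ 1.3000  # hit
  → r_4 = 1.3000

ranges = [2.9560, 2.5114, 0.6729, 1.3000]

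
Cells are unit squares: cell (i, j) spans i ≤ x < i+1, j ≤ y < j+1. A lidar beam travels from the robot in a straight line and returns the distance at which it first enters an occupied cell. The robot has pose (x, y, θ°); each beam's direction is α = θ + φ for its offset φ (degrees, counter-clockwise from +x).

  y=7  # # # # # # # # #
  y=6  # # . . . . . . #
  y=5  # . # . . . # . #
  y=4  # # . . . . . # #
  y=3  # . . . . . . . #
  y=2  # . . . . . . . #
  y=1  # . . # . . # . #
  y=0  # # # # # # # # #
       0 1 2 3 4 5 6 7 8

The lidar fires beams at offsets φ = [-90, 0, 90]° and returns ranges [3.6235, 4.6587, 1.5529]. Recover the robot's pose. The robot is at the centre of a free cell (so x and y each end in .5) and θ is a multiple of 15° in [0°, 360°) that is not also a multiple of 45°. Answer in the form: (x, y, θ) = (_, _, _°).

(x, y, θ) = (2.5, 2.5, 75°)

The pose lattice has 35·16 = 560 candidates. Test each by forward raycasting.
  (5.5, 6.5, 105°): beam 1 = 1.9319 ≠ 3.6235 ✗
  (1.5, 3.5, 255°): beam 1 = 0.5176 ≠ 3.6235 ✗
  (4.5, 5.5, 105°): beam 1 = 1.5529 ≠ 3.6235 ✗
  (3.5, 2.5, 240°): beam 1 = 2.8868 ≠ 3.6235 ✗
  (3.5, 2.5, 300°): beam 1 = 2.8868 ≠ 3.6235 ✗
  …
  (2.5, 2.5, 75°): r_1=3.6235, r_2=4.6587, r_3=1.5529 — all match ✓
Only this pose fits every beam.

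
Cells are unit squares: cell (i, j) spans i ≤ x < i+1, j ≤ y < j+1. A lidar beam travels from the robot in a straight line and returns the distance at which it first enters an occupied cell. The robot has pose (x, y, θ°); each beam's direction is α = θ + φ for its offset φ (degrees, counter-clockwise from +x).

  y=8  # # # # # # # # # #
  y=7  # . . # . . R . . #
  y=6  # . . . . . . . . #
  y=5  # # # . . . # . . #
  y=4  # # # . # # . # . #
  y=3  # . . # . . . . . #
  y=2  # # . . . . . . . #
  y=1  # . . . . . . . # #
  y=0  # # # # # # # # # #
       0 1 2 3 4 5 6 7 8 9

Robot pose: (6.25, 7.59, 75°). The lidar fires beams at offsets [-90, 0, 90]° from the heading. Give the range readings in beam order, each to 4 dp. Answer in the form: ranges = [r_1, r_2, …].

beam 1: φ=-90°, α=345°
  cosα=0.9659 sinα=-0.2588 | (6,7) | tMaxX 0.7765 tMaxY 2.2796 | tΔX 1.0353 tΔY 3.8637
    t=0.7765 [x] (7,7)
    t=1.8117 [x] (8,7)
    t=2.2796 [y] (8,6)
    t=2.8470 [x] (9,6) — stop
  → r_1 = 2.8470
beam 2: φ=0°, α=75°
  cosα=0.2588 sinα=0.9659 | (6,7) | tMaxX 2.8978 tMaxY 0.4245 | tΔX 3.8637 tΔY 1.0353
    t=0.4245 [y] (6,8) — stop
  → r_2 = 0.4245
beam 3: φ=90°, α=165°
  cosα=-0.9659 sinα=0.2588 | (6,7) | tMaxX 0.2588 tMaxY 1.5841 | tΔX 1.0353 tΔY 3.8637
    t=0.2588 [x] (5,7)
    t=1.2941 [x] (4,7)
    t=1.5841 [y] (4,8) — stop
  → r_3 = 1.5841

ranges = [2.8470, 0.4245, 1.5841]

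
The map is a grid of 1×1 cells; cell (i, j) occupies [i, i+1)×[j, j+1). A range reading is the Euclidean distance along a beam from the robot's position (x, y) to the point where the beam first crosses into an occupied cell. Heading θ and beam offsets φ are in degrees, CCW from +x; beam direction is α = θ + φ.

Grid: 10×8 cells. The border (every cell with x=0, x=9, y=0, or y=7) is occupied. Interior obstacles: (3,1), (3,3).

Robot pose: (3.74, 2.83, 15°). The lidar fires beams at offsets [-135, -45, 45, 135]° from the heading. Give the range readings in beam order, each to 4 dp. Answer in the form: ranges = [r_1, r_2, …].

ranges = [0.9584, 3.6600, 0.1963, 0.3400]

beam 1: φ=-135°, α=240°
  direction (-0.5000, -0.8660); cell (3,2); t to first gridline: x 1.4800, y 0.9584 (then +2.0000 / +1.1547)
    (3,1) via y @ 0.9584  # hit
  → r_1 = 0.9584
beam 2: φ=-45°, α=330°
  direction (0.8660, -0.5000); cell (3,2); t to first gridline: x 0.3002, y 1.6600 (then +1.1547 / +2.0000)
    (4,2) via x @ 0.3002
    (5,2) via x @ 1.4549
    (5,1) via y @ 1.6600
    (6,1) via x @ 2.6096
    (6,0) via y @ 3.6600  # hit
  → r_2 = 3.6600
beam 3: φ=45°, α=60°
  direction (0.5000, 0.8660); cell (3,2); t to first gridline: x 0.5200, y 0.1963 (then +2.0000 / +1.1547)
    (3,3) via y @ 0.1963  # hit
  → r_3 = 0.1963
beam 4: φ=135°, α=150°
  direction (-0.8660, 0.5000); cell (3,2); t to first gridline: x 0.8545, y 0.3400 (then +1.1547 / +2.0000)
    (3,3) via y @ 0.3400  # hit
  → r_4 = 0.3400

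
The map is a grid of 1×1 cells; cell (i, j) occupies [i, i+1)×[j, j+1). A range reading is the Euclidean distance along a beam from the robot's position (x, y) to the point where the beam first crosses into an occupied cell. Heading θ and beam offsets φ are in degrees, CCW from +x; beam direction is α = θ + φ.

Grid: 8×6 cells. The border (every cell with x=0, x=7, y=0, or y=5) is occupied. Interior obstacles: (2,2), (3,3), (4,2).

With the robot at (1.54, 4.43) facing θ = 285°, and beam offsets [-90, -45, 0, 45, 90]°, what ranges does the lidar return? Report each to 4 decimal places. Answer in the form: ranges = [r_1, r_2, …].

beam 1: φ=-90°, α=195°
  cosα=-0.9659 sinα=-0.2588 | (1,4) | tMaxX 0.5590 tMaxY 1.6614 | tΔX 1.0353 tΔY 3.8637
    t=0.5590 [x] (0,4) — stop
  → r_1 = 0.5590
beam 2: φ=-45°, α=240°
  cosα=-0.5000 sinα=-0.8660 | (1,4) | tMaxX 1.0800 tMaxY 0.4965 | tΔX 2.0000 tΔY 1.1547
    t=0.4965 [y] (1,3)
    t=1.0800 [x] (0,3) — stop
  → r_2 = 1.0800
beam 3: φ=0°, α=285°
  cosα=0.2588 sinα=-0.9659 | (1,4) | tMaxX 1.7773 tMaxY 0.4452 | tΔX 3.8637 tΔY 1.0353
    t=0.4452 [y] (1,3)
    t=1.4804 [y] (1,2)
    t=1.7773 [x] (2,2) — stop
  → r_3 = 1.7773
beam 4: φ=45°, α=330°
  cosα=0.8660 sinα=-0.5000 | (1,4) | tMaxX 0.5312 tMaxY 0.8600 | tΔX 1.1547 tΔY 2.0000
    t=0.5312 [x] (2,4)
    t=0.8600 [y] (2,3)
    t=1.6859 [x] (3,3) — stop
  → r_4 = 1.6859
beam 5: φ=90°, α=15°
  cosα=0.9659 sinα=0.2588 | (1,4) | tMaxX 0.4762 tMaxY 2.2023 | tΔX 1.0353 tΔY 3.8637
    t=0.4762 [x] (2,4)
    t=1.5115 [x] (3,4)
    t=2.2023 [y] (3,5) — stop
  → r_5 = 2.2023

ranges = [0.5590, 1.0800, 1.7773, 1.6859, 2.2023]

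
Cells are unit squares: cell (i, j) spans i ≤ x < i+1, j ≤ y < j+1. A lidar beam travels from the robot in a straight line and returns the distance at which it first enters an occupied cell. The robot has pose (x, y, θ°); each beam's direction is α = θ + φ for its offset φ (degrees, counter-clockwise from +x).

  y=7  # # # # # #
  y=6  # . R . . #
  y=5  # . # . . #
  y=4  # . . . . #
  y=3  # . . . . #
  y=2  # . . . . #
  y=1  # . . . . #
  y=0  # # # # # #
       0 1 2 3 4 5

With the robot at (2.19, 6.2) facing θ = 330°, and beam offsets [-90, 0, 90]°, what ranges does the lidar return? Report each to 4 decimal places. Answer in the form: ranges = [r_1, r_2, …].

beam 1: φ=-90°, α=240°
  d=(-0.5000,-0.8660)  start (2,6)  tX=0.3800 tY=0.2309  stride 1/|dx|=2.0000 1/|dy|=1.1547
    cross y-line → (2,5), t=0.2309 (wall)
  → r_1 = 0.2309
beam 2: φ=0°, α=330°
  d=(0.8660,-0.5000)  start (2,6)  tX=0.9353 tY=0.4000  stride 1/|dx|=1.1547 1/|dy|=2.0000
    cross y-line → (2,5), t=0.4000 (wall)
  → r_2 = 0.4000
beam 3: φ=90°, α=60°
  d=(0.5000,0.8660)  start (2,6)  tX=1.6200 tY=0.9238  stride 1/|dx|=2.0000 1/|dy|=1.1547
    cross y-line → (2,7), t=0.9238 (wall)
  → r_3 = 0.9238

ranges = [0.2309, 0.4000, 0.9238]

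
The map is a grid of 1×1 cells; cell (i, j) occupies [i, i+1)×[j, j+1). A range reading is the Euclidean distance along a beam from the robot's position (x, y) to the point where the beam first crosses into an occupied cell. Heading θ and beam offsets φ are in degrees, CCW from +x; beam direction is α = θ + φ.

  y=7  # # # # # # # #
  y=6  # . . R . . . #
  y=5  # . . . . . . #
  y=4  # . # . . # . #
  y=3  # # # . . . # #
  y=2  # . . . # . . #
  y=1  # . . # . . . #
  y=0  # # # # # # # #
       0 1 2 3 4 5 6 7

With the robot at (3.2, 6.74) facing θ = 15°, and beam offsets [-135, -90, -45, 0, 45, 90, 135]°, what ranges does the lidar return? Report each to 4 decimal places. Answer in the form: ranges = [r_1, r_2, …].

ranges = [2.0092, 3.8719, 4.3879, 1.0046, 0.3002, 0.2692, 0.5200]

beam 1: φ=-135°, α=240°
  d=(-0.5000,-0.8660)  start (3,6)  tX=0.4000 tY=0.8545  stride 1/|dx|=2.0000 1/|dy|=1.1547
    cross x-line → (2,6), t=0.4000
    cross y-line → (2,5), t=0.8545
    cross y-line → (2,4), t=2.0092 (wall)
  → r_1 = 2.0092
beam 2: φ=-90°, α=285°
  d=(0.2588,-0.9659)  start (3,6)  tX=3.0910 tY=0.7661  stride 1/|dx|=3.8637 1/|dy|=1.0353
    cross y-line → (3,5), t=0.7661
    cross y-line → (3,4), t=1.8014
    cross y-line → (3,3), t=2.8367
    cross x-line → (4,3), t=3.0910
    cross y-line → (4,2), t=3.8719 (wall)
  → r_2 = 3.8719
beam 3: φ=-45°, α=330°
  d=(0.8660,-0.5000)  start (3,6)  tX=0.9238 tY=1.4800  stride 1/|dx|=1.1547 1/|dy|=2.0000
    cross x-line → (4,6), t=0.9238
    cross y-line → (4,5), t=1.4800
    cross x-line → (5,5), t=2.0785
    cross x-line → (6,5), t=3.2332
    cross y-line → (6,4), t=3.4800
    cross x-line → (7,4), t=4.3879 (wall)
  → r_3 = 4.3879
beam 4: φ=0°, α=15°
  d=(0.9659,0.2588)  start (3,6)  tX=0.8282 tY=1.0046  stride 1/|dx|=1.0353 1/|dy|=3.8637
    cross x-line → (4,6), t=0.8282
    cross y-line → (4,7), t=1.0046 (wall)
  → r_4 = 1.0046
beam 5: φ=45°, α=60°
  d=(0.5000,0.8660)  start (3,6)  tX=1.6000 tY=0.3002  stride 1/|dx|=2.0000 1/|dy|=1.1547
    cross y-line → (3,7), t=0.3002 (wall)
  → r_5 = 0.3002
beam 6: φ=90°, α=105°
  d=(-0.2588,0.9659)  start (3,6)  tX=0.7727 tY=0.2692  stride 1/|dx|=3.8637 1/|dy|=1.0353
    cross y-line → (3,7), t=0.2692 (wall)
  → r_6 = 0.2692
beam 7: φ=135°, α=150°
  d=(-0.8660,0.5000)  start (3,6)  tX=0.2309 tY=0.5200  stride 1/|dx|=1.1547 1/|dy|=2.0000
    cross x-line → (2,6), t=0.2309
    cross y-line → (2,7), t=0.5200 (wall)
  → r_7 = 0.5200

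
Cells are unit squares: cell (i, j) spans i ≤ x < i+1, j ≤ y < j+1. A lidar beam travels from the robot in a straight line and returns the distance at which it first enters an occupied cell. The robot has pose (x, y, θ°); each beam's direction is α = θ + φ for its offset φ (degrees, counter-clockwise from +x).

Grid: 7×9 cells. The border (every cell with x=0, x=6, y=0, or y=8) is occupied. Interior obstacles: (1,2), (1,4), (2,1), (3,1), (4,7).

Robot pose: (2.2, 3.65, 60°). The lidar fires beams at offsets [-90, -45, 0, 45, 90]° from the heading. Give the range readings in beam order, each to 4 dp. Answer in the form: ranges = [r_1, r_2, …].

beam 1: φ=-90°, α=330°
  d=(0.8660,-0.5000)  start (2,3)  tX=0.9238 tY=1.3000  stride 1/|dx|=1.1547 1/|dy|=2.0000
    cross x-line → (3,3), t=0.9238
    cross y-line → (3,2), t=1.3000
    cross x-line → (4,2), t=2.0785
    cross x-line → (5,2), t=3.2332
    cross y-line → (5,1), t=3.3000
    cross x-line → (6,1), t=4.3879 (wall)
  → r_1 = 4.3879
beam 2: φ=-45°, α=15°
  d=(0.9659,0.2588)  start (2,3)  tX=0.8282 tY=1.3523  stride 1/|dx|=1.0353 1/|dy|=3.8637
    cross x-line → (3,3), t=0.8282
    cross y-line → (3,4), t=1.3523
    cross x-line → (4,4), t=1.8635
    cross x-line → (5,4), t=2.8988
    cross x-line → (6,4), t=3.9340 (wall)
  → r_2 = 3.9340
beam 3: φ=0°, α=60°
  d=(0.5000,0.8660)  start (2,3)  tX=1.6000 tY=0.4041  stride 1/|dx|=2.0000 1/|dy|=1.1547
    cross y-line → (2,4), t=0.4041
    cross y-line → (2,5), t=1.5588
    cross x-line → (3,5), t=1.6000
    cross y-line → (3,6), t=2.7135
    cross x-line → (4,6), t=3.6000
    cross y-line → (4,7), t=3.8682 (wall)
  → r_3 = 3.8682
beam 4: φ=45°, α=105°
  d=(-0.2588,0.9659)  start (2,3)  tX=0.7727 tY=0.3623  stride 1/|dx|=3.8637 1/|dy|=1.0353
    cross y-line → (2,4), t=0.3623
    cross x-line → (1,4), t=0.7727 (wall)
  → r_4 = 0.7727
beam 5: φ=90°, α=150°
  d=(-0.8660,0.5000)  start (2,3)  tX=0.2309 tY=0.7000  stride 1/|dx|=1.1547 1/|dy|=2.0000
    cross x-line → (1,3), t=0.2309
    cross y-line → (1,4), t=0.7000 (wall)
  → r_5 = 0.7000

ranges = [4.3879, 3.9340, 3.8682, 0.7727, 0.7000]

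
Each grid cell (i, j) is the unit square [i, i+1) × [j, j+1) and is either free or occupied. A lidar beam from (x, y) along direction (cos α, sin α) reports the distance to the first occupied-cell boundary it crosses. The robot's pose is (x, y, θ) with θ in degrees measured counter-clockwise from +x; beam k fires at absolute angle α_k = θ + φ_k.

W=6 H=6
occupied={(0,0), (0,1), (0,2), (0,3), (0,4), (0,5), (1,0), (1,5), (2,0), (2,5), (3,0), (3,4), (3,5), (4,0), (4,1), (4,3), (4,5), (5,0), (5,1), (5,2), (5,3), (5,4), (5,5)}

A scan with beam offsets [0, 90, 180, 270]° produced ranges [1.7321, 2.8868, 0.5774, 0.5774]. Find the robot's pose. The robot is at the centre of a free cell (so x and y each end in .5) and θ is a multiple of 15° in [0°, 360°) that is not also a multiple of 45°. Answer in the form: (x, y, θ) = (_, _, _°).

(x, y, θ) = (3.5, 1.5, 60°)

Candidates: 13 free-cell centres × 16 headings = 208 poses. Raycast each; keep the one whose scan matches to 4 dp.
  (3.5, 1.5, 105°): beam 1 = 3.6235 ≠ 1.7321 ✗
  (1.5, 2.5, 120°): beam 1 = 1.0000 ≠ 1.7321 ✗
  (2.5, 4.5, 210°): beam 2 = 3.0000 ≠ 2.8868 ✗
  (2.5, 1.5, 330°): beam 1 = 1.0000 ≠ 1.7321 ✗
  …
  (3.5, 1.5, 60°): r_1=1.7321, r_2=2.8868, r_3=0.5774, r_4=0.5774 — all match ✓
No second candidate reproduces the full scan.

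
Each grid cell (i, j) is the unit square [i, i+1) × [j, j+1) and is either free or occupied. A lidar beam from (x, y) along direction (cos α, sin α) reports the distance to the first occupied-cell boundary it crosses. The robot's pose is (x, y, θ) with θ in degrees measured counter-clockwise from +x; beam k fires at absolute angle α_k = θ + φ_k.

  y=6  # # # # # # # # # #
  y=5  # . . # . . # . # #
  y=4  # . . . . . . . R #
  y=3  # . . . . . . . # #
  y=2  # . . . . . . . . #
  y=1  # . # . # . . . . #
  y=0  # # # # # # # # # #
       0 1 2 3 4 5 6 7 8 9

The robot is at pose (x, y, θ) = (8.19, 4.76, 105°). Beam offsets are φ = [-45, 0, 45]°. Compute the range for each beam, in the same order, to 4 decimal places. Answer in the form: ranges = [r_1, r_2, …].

ranges = [0.2771, 0.2485, 1.3741]

beam 1: φ=-45°, α=60°
  cosα=0.5000 sinα=0.8660 | (8,4) | tMaxX 1.6200 tMaxY 0.2771 | tΔX 2.0000 tΔY 1.1547
    t=0.2771 [y] (8,5) — stop
  → r_1 = 0.2771
beam 2: φ=0°, α=105°
  cosα=-0.2588 sinα=0.9659 | (8,4) | tMaxX 0.7341 tMaxY 0.2485 | tΔX 3.8637 tΔY 1.0353
    t=0.2485 [y] (8,5) — stop
  → r_2 = 0.2485
beam 3: φ=45°, α=150°
  cosα=-0.8660 sinα=0.5000 | (8,4) | tMaxX 0.2194 tMaxY 0.4800 | tΔX 1.1547 tΔY 2.0000
    t=0.2194 [x] (7,4)
    t=0.4800 [y] (7,5)
    t=1.3741 [x] (6,5) — stop
  → r_3 = 1.3741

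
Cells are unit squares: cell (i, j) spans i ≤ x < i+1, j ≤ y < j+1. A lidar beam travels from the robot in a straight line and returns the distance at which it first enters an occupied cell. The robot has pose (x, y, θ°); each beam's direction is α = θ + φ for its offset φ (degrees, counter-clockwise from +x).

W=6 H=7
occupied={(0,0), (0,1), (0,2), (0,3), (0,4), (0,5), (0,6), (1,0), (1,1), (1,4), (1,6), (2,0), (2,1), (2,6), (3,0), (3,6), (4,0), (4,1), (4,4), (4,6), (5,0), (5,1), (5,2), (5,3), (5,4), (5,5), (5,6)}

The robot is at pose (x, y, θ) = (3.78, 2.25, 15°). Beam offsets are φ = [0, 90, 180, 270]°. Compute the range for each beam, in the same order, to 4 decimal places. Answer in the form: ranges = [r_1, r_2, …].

ranges = [1.2630, 3.8823, 0.9659, 0.8500]

beam 1: φ=0°, α=15°
  direction (0.9659, 0.2588); cell (3,2); t to first gridline: x 0.2278, y 2.8978 (then +1.0353 / +3.8637)
    (4,2) via x @ 0.2278
    (5,2) via x @ 1.2630  # hit
  → r_1 = 1.2630
beam 2: φ=90°, α=105°
  direction (-0.2588, 0.9659); cell (3,2); t to first gridline: x 3.0137, y 0.7765 (then +3.8637 / +1.0353)
    (3,3) via y @ 0.7765
    (3,4) via y @ 1.8117
    (3,5) via y @ 2.8470
    (2,5) via x @ 3.0137
    (2,6) via y @ 3.8823  # hit
  → r_2 = 3.8823
beam 3: φ=180°, α=195°
  direction (-0.9659, -0.2588); cell (3,2); t to first gridline: x 0.8075, y 0.9659 (then +1.0353 / +3.8637)
    (2,2) via x @ 0.8075
    (2,1) via y @ 0.9659  # hit
  → r_3 = 0.9659
beam 4: φ=270°, α=285°
  direction (0.2588, -0.9659); cell (3,2); t to first gridline: x 0.8500, y 0.2588 (then +3.8637 / +1.0353)
    (3,1) via y @ 0.2588
    (4,1) via x @ 0.8500  # hit
  → r_4 = 0.8500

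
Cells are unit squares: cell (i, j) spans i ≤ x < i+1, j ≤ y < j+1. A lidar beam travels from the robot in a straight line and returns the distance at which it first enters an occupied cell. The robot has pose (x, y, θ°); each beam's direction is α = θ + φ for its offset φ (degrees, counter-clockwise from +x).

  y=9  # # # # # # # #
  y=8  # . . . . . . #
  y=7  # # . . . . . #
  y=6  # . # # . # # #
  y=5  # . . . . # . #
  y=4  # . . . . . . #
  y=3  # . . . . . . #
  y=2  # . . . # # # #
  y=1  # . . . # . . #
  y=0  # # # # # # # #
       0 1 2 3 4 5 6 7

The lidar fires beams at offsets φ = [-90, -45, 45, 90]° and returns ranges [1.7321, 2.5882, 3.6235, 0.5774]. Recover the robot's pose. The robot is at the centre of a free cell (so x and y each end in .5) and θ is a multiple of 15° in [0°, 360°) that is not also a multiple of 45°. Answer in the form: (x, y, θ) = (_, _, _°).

(x, y, θ) = (4.5, 3.5, 150°)

Candidates: 38 free-cell centres × 16 headings = 608 poses. Raycast each; keep the one whose scan matches to 4 dp.
  (5.5, 4.5, 300°): beam 1 = 5.1962 ≠ 1.7321 ✗
  (4.5, 8.5, 285°): beam 1 = 2.5882 ≠ 1.7321 ✗
  (2.5, 8.5, 330°): beam 1 = 1.0000 ≠ 1.7321 ✗
  (3.5, 2.5, 60°): beam 1 = 0.5774 ≠ 1.7321 ✗
  …
  (4.5, 3.5, 150°): r_1=1.7321, r_2=2.5882, r_3=3.6235, r_4=0.5774 — all match ✓
Unique over the lattice → pose = (4.5, 3.5, 150°).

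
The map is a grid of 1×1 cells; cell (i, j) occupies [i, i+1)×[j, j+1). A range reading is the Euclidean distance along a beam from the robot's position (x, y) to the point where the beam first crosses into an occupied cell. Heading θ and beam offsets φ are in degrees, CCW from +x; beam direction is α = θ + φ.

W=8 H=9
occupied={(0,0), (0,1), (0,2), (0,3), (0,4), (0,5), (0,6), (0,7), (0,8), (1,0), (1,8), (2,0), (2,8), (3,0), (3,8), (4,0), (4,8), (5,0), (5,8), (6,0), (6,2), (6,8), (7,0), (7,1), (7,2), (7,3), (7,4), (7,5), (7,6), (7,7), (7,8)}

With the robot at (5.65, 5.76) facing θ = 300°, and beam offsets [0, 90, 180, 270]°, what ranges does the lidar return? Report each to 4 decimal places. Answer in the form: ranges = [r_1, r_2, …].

beam 1: φ=0°, α=300°
  direction (0.5000, -0.8660); cell (5,5); t to first gridline: x 0.7000, y 0.8776 (then +2.0000 / +1.1547)
    (6,5) via x @ 0.7000
    (6,4) via y @ 0.8776
    (6,3) via y @ 2.0323
    (7,3) via x @ 2.7000  # hit
  → r_1 = 2.7000
beam 2: φ=90°, α=30°
  direction (0.8660, 0.5000); cell (5,5); t to first gridline: x 0.4041, y 0.4800 (then +1.1547 / +2.0000)
    (6,5) via x @ 0.4041
    (6,6) via y @ 0.4800
    (7,6) via x @ 1.5588  # hit
  → r_2 = 1.5588
beam 3: φ=180°, α=120°
  direction (-0.5000, 0.8660); cell (5,5); t to first gridline: x 1.3000, y 0.2771 (then +2.0000 / +1.1547)
    (5,6) via y @ 0.2771
    (4,6) via x @ 1.3000
    (4,7) via y @ 1.4318
    (4,8) via y @ 2.5865  # hit
  → r_3 = 2.5865
beam 4: φ=270°, α=210°
  direction (-0.8660, -0.5000); cell (5,5); t to first gridline: x 0.7506, y 1.5200 (then +1.1547 / +2.0000)
    (4,5) via x @ 0.7506
    (4,4) via y @ 1.5200
    (3,4) via x @ 1.9053
    (2,4) via x @ 3.0600
    (2,3) via y @ 3.5200
    (1,3) via x @ 4.2147
    (0,3) via x @ 5.3694  # hit
  → r_4 = 5.3694

ranges = [2.7000, 1.5588, 2.5865, 5.3694]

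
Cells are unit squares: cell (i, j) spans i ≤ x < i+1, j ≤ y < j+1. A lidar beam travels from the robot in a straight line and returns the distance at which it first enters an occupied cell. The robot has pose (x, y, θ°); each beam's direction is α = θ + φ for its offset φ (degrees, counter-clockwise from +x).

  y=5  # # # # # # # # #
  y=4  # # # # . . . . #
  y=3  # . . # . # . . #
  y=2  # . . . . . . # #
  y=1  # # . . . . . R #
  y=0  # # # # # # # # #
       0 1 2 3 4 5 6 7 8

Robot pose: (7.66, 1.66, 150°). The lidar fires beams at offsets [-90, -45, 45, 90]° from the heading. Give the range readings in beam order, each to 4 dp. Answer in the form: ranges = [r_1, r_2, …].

beam 1: φ=-90°, α=60°
  direction (0.5000, 0.8660); cell (7,1); t to first gridline: x 0.6800, y 0.3926 (then +2.0000 / +1.1547)
    (7,2) via y @ 0.3926  # hit
  → r_1 = 0.3926
beam 2: φ=-45°, α=105°
  direction (-0.2588, 0.9659); cell (7,1); t to first gridline: x 2.5500, y 0.3520 (then +3.8637 / +1.0353)
    (7,2) via y @ 0.3520  # hit
  → r_2 = 0.3520
beam 3: φ=45°, α=195°
  direction (-0.9659, -0.2588); cell (7,1); t to first gridline: x 0.6833, y 2.5500 (then +1.0353 / +3.8637)
    (6,1) via x @ 0.6833
    (5,1) via x @ 1.7186
    (5,0) via y @ 2.5500  # hit
  → r_3 = 2.5500
beam 4: φ=90°, α=240°
  direction (-0.5000, -0.8660); cell (7,1); t to first gridline: x 1.3200, y 0.7621 (then +2.0000 / +1.1547)
    (7,0) via y @ 0.7621  # hit
  → r_4 = 0.7621

ranges = [0.3926, 0.3520, 2.5500, 0.7621]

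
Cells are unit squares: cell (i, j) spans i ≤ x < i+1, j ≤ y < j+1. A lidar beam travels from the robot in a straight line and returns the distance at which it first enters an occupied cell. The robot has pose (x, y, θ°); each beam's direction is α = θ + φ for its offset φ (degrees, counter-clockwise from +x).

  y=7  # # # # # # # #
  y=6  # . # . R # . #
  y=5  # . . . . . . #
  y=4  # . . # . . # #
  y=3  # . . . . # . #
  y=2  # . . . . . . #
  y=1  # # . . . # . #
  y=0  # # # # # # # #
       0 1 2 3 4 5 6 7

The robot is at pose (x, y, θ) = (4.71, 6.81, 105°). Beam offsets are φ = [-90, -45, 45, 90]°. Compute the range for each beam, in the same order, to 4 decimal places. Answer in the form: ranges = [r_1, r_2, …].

beam 1: φ=-90°, α=15°
  cosα=0.9659 sinα=0.2588 | (4,6) | tMaxX 0.3002 tMaxY 0.7341 | tΔX 1.0353 tΔY 3.8637
    t=0.3002 [x] (5,6) — stop
  → r_1 = 0.3002
beam 2: φ=-45°, α=60°
  cosα=0.5000 sinα=0.8660 | (4,6) | tMaxX 0.5800 tMaxY 0.2194 | tΔX 2.0000 tΔY 1.1547
    t=0.2194 [y] (4,7) — stop
  → r_2 = 0.2194
beam 3: φ=45°, α=150°
  cosα=-0.8660 sinα=0.5000 | (4,6) | tMaxX 0.8198 tMaxY 0.3800 | tΔX 1.1547 tΔY 2.0000
    t=0.3800 [y] (4,7) — stop
  → r_3 = 0.3800
beam 4: φ=90°, α=195°
  cosα=-0.9659 sinα=-0.2588 | (4,6) | tMaxX 0.7350 tMaxY 3.1296 | tΔX 1.0353 tΔY 3.8637
    t=0.7350 [x] (3,6)
    t=1.7703 [x] (2,6) — stop
  → r_4 = 1.7703

ranges = [0.3002, 0.2194, 0.3800, 1.7703]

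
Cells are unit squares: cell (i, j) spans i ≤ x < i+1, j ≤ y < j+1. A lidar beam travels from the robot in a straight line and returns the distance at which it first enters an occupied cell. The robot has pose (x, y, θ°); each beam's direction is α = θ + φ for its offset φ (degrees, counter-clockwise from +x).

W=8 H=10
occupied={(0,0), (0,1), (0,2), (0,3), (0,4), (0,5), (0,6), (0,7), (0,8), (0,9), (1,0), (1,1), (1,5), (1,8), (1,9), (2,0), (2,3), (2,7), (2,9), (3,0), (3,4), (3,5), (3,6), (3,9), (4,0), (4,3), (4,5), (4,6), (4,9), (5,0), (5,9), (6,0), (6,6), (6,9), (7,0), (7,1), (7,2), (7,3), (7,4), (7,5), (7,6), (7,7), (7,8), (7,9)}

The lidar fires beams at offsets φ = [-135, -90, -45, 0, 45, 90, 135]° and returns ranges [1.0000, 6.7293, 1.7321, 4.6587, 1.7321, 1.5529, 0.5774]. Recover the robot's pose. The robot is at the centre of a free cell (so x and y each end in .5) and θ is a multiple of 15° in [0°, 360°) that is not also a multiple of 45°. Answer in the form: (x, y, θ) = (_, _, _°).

The pose lattice has 36·16 = 576 candidates. Test each by forward raycasting.
  (6.5, 4.5, 75°): beam 2 = 0.5176 ≠ 6.7293 ✗
  (2.5, 8.5, 345°): beam 1 = 0.5774 ≠ 1.0000 ✗
  (5.5, 6.5, 195°): beam 1 = 2.8868 ≠ 1.0000 ✗
  (2.5, 8.5, 15°): beam 1 = 0.5774 ≠ 1.0000 ✗
  (6.5, 5.5, 165°): beam 1 = 0.5774 ≠ 1.0000 ✗
  …
  (6.5, 2.5, 195°): r_1=1.0000, r_2=6.7293, r_3=1.7321, r_4=4.6587, r_5=1.7321, r_6=1.5529, r_7=0.5774 — all match ✓
Unique over the lattice → pose = (6.5, 2.5, 195°).

(x, y, θ) = (6.5, 2.5, 195°)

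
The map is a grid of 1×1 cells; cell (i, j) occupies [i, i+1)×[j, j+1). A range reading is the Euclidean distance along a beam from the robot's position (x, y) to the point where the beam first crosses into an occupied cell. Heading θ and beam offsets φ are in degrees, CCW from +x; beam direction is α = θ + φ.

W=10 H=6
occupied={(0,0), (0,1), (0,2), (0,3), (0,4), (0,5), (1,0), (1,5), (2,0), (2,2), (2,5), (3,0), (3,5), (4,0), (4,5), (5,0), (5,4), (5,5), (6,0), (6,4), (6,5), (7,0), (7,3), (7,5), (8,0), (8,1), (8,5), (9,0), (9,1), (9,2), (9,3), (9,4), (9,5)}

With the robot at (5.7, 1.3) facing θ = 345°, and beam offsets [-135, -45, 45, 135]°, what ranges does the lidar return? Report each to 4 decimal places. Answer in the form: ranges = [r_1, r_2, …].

beam 1: φ=-135°, α=210°
  dir = (cos 210°, sin 210°) = (-0.8660, -0.5000); from cell (5,1)
  next x-line at t=0.8083, next y-line at t=0.6000; Δt_x=1.1547, Δt_y=2.0000
    y: enter (5,0) at t=0.6000 ← occupied
  → r_1 = 0.6000
beam 2: φ=-45°, α=300°
  dir = (cos 300°, sin 300°) = (0.5000, -0.8660); from cell (5,1)
  next x-line at t=0.6000, next y-line at t=0.3464; Δt_x=2.0000, Δt_y=1.1547
    y: enter (5,0) at t=0.3464 ← occupied
  → r_2 = 0.3464
beam 3: φ=45°, α=30°
  dir = (cos 30°, sin 30°) = (0.8660, 0.5000); from cell (5,1)
  next x-line at t=0.3464, next y-line at t=1.4000; Δt_x=1.1547, Δt_y=2.0000
    x: enter (6,1) at t=0.3464
    y: enter (6,2) at t=1.4000
    x: enter (7,2) at t=1.5011
    x: enter (8,2) at t=2.6558
    y: enter (8,3) at t=3.4000
    x: enter (9,3) at t=3.8105 ← occupied
  → r_3 = 3.8105
beam 4: φ=135°, α=120°
  dir = (cos 120°, sin 120°) = (-0.5000, 0.8660); from cell (5,1)
  next x-line at t=1.4000, next y-line at t=0.8083; Δt_x=2.0000, Δt_y=1.1547
    y: enter (5,2) at t=0.8083
    x: enter (4,2) at t=1.4000
    y: enter (4,3) at t=1.9630
    y: enter (4,4) at t=3.1177
    x: enter (3,4) at t=3.4000
    y: enter (3,5) at t=4.2724 ← occupied
  → r_4 = 4.2724

ranges = [0.6000, 0.3464, 3.8105, 4.2724]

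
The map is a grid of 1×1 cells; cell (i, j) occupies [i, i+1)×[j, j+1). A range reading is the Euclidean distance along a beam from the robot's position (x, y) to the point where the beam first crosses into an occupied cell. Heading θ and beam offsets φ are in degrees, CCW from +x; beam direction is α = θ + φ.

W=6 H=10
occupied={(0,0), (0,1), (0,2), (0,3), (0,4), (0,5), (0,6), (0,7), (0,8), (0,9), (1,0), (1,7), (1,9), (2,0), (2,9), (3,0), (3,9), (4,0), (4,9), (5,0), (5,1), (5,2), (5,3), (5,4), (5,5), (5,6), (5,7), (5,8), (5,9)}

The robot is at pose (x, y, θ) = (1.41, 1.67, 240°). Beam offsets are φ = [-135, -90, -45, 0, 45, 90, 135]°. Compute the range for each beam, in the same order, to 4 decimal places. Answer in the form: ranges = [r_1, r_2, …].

ranges = [1.5841, 0.4734, 0.4245, 0.7736, 0.6936, 1.3400, 3.7166]

beam 1: φ=-135°, α=105°
  cosα=-0.2588 sinα=0.9659 | (1,1) | tMaxX 1.5841 tMaxY 0.3416 | tΔX 3.8637 tΔY 1.0353
    t=0.3416 [y] (1,2)
    t=1.3769 [y] (1,3)
    t=1.5841 [x] (0,3) — stop
  → r_1 = 1.5841
beam 2: φ=-90°, α=150°
  cosα=-0.8660 sinα=0.5000 | (1,1) | tMaxX 0.4734 tMaxY 0.6600 | tΔX 1.1547 tΔY 2.0000
    t=0.4734 [x] (0,1) — stop
  → r_2 = 0.4734
beam 3: φ=-45°, α=195°
  cosα=-0.9659 sinα=-0.2588 | (1,1) | tMaxX 0.4245 tMaxY 2.5887 | tΔX 1.0353 tΔY 3.8637
    t=0.4245 [x] (0,1) — stop
  → r_3 = 0.4245
beam 4: φ=0°, α=240°
  cosα=-0.5000 sinα=-0.8660 | (1,1) | tMaxX 0.8200 tMaxY 0.7736 | tΔX 2.0000 tΔY 1.1547
    t=0.7736 [y] (1,0) — stop
  → r_4 = 0.7736
beam 5: φ=45°, α=285°
  cosα=0.2588 sinα=-0.9659 | (1,1) | tMaxX 2.2796 tMaxY 0.6936 | tΔX 3.8637 tΔY 1.0353
    t=0.6936 [y] (1,0) — stop
  → r_5 = 0.6936
beam 6: φ=90°, α=330°
  cosα=0.8660 sinα=-0.5000 | (1,1) | tMaxX 0.6813 tMaxY 1.3400 | tΔX 1.1547 tΔY 2.0000
    t=0.6813 [x] (2,1)
    t=1.3400 [y] (2,0) — stop
  → r_6 = 1.3400
beam 7: φ=135°, α=15°
  cosα=0.9659 sinα=0.2588 | (1,1) | tMaxX 0.6108 tMaxY 1.2750 | tΔX 1.0353 tΔY 3.8637
    t=0.6108 [x] (2,1)
    t=1.2750 [y] (2,2)
    t=1.6461 [x] (3,2)
    t=2.6814 [x] (4,2)
    t=3.7166 [x] (5,2) — stop
  → r_7 = 3.7166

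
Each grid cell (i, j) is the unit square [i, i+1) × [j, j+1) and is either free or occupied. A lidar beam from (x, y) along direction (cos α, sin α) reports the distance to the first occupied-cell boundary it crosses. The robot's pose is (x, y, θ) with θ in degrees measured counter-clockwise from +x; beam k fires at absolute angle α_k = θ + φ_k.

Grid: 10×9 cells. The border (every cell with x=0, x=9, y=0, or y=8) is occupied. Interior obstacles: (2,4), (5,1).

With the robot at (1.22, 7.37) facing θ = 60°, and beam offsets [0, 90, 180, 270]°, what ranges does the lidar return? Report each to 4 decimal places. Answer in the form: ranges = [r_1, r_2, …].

ranges = [0.7275, 0.2540, 0.4400, 8.9836]

beam 1: φ=0°, α=60°
  dir = (cos 60°, sin 60°) = (0.5000, 0.8660); from cell (1,7)
  next x-line at t=1.5600, next y-line at t=0.7275; Δt_x=2.0000, Δt_y=1.1547
    y: enter (1,8) at t=0.7275 ← occupied
  → r_1 = 0.7275
beam 2: φ=90°, α=150°
  dir = (cos 150°, sin 150°) = (-0.8660, 0.5000); from cell (1,7)
  next x-line at t=0.2540, next y-line at t=1.2600; Δt_x=1.1547, Δt_y=2.0000
    x: enter (0,7) at t=0.2540 ← occupied
  → r_2 = 0.2540
beam 3: φ=180°, α=240°
  dir = (cos 240°, sin 240°) = (-0.5000, -0.8660); from cell (1,7)
  next x-line at t=0.4400, next y-line at t=0.4272; Δt_x=2.0000, Δt_y=1.1547
    y: enter (1,6) at t=0.4272
    x: enter (0,6) at t=0.4400 ← occupied
  → r_3 = 0.4400
beam 4: φ=270°, α=330°
  dir = (cos 330°, sin 330°) = (0.8660, -0.5000); from cell (1,7)
  next x-line at t=0.9007, next y-line at t=0.7400; Δt_x=1.1547, Δt_y=2.0000
    y: enter (1,6) at t=0.7400
    x: enter (2,6) at t=0.9007
    x: enter (3,6) at t=2.0554
    y: enter (3,5) at t=2.7400
    x: enter (4,5) at t=3.2101
    x: enter (5,5) at t=4.3648
    y: enter (5,4) at t=4.7400
    x: enter (6,4) at t=5.5195
    x: enter (7,4) at t=6.6742
    y: enter (7,3) at t=6.7400
    x: enter (8,3) at t=7.8289
    y: enter (8,2) at t=8.7400
    x: enter (9,2) at t=8.9836 ← occupied
  → r_4 = 8.9836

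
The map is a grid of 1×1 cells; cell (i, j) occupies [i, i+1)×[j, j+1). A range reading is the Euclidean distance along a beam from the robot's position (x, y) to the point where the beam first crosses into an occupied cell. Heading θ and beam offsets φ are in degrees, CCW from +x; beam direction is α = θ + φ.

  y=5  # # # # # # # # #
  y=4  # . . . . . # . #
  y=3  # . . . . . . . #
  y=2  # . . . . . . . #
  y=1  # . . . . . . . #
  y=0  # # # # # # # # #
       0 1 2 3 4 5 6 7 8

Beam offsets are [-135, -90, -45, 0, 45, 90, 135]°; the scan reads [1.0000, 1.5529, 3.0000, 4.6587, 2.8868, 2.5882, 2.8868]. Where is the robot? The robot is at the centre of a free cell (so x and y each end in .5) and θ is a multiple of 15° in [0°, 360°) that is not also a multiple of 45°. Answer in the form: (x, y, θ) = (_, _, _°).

(x, y, θ) = (5.5, 3.5, 195°)

The pose lattice has 27·16 = 432 candidates. Test each by forward raycasting.
  (6.5, 2.5, 165°): beam 1 = 1.7321 ≠ 1.0000 ✗
  (7.5, 1.5, 15°): beam 1 = 0.5774 ≠ 1.0000 ✗
  (4.5, 3.5, 345°): beam 1 = 4.0415 ≠ 1.0000 ✗
  (4.5, 3.5, 300°): beam 1 = 3.6235 ≠ 1.0000 ✗
  (7.5, 2.5, 285°): beam 1 = 5.0000 ≠ 1.0000 ✗
  …
  (5.5, 3.5, 195°): r_1=1.0000, r_2=1.5529, r_3=3.0000, r_4=4.6587, r_5=2.8868, r_6=2.5882, r_7=2.8868 — all match ✓
No second candidate reproduces the full scan.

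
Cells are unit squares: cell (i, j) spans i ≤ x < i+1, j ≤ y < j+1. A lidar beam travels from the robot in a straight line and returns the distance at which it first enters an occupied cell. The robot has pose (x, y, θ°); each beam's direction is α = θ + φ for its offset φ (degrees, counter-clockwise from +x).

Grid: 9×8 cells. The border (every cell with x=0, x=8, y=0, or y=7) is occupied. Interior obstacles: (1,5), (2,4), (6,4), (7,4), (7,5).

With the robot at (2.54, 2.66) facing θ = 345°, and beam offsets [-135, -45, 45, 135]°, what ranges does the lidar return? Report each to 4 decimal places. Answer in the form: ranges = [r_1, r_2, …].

beam 1: φ=-135°, α=210°
  d=(-0.8660,-0.5000)  start (2,2)  tX=0.6235 tY=1.3200  stride 1/|dx|=1.1547 1/|dy|=2.0000
    cross x-line → (1,2), t=0.6235
    cross y-line → (1,1), t=1.3200
    cross x-line → (0,1), t=1.7782 (wall)
  → r_1 = 1.7782
beam 2: φ=-45°, α=300°
  d=(0.5000,-0.8660)  start (2,2)  tX=0.9200 tY=0.7621  stride 1/|dx|=2.0000 1/|dy|=1.1547
    cross y-line → (2,1), t=0.7621
    cross x-line → (3,1), t=0.9200
    cross y-line → (3,0), t=1.9168 (wall)
  → r_2 = 1.9168
beam 3: φ=45°, α=30°
  d=(0.8660,0.5000)  start (2,2)  tX=0.5312 tY=0.6800  stride 1/|dx|=1.1547 1/|dy|=2.0000
    cross x-line → (3,2), t=0.5312
    cross y-line → (3,3), t=0.6800
    cross x-line → (4,3), t=1.6859
    cross y-line → (4,4), t=2.6800
    cross x-line → (5,4), t=2.8406
    cross x-line → (6,4), t=3.9953 (wall)
  → r_3 = 3.9953
beam 4: φ=135°, α=120°
  d=(-0.5000,0.8660)  start (2,2)  tX=1.0800 tY=0.3926  stride 1/|dx|=2.0000 1/|dy|=1.1547
    cross y-line → (2,3), t=0.3926
    cross x-line → (1,3), t=1.0800
    cross y-line → (1,4), t=1.5473
    cross y-line → (1,5), t=2.7020 (wall)
  → r_4 = 2.7020

ranges = [1.7782, 1.9168, 3.9953, 2.7020]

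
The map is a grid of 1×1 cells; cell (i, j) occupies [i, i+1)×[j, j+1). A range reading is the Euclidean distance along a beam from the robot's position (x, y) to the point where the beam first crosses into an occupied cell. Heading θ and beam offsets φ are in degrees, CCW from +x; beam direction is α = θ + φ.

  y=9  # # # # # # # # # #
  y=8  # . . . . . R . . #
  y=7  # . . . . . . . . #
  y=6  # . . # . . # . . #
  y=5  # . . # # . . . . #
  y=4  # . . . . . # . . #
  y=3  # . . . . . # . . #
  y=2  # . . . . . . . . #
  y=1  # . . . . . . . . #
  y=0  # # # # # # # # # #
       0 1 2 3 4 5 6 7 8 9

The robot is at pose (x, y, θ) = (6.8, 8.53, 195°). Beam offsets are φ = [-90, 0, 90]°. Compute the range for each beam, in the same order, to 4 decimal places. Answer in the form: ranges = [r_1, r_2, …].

ranges = [0.4866, 6.0046, 7.7956]

beam 1: φ=-90°, α=105°
  direction (-0.2588, 0.9659); cell (6,8); t to first gridline: x 3.0910, y 0.4866 (then +3.8637 / +1.0353)
    (6,9) via y @ 0.4866  # hit
  → r_1 = 0.4866
beam 2: φ=0°, α=195°
  direction (-0.9659, -0.2588); cell (6,8); t to first gridline: x 0.8282, y 2.0478 (then +1.0353 / +3.8637)
    (5,8) via x @ 0.8282
    (4,8) via x @ 1.8635
    (4,7) via y @ 2.0478
    (3,7) via x @ 2.8988
    (2,7) via x @ 3.9340
    (1,7) via x @ 4.9693
    (1,6) via y @ 5.9115
    (0,6) via x @ 6.0046  # hit
  → r_2 = 6.0046
beam 3: φ=90°, α=285°
  direction (0.2588, -0.9659); cell (6,8); t to first gridline: x 0.7727, y 0.5487 (then +3.8637 / +1.0353)
    (6,7) via y @ 0.5487
    (7,7) via x @ 0.7727
    (7,6) via y @ 1.5840
    (7,5) via y @ 2.6192
    (7,4) via y @ 3.6545
    (8,4) via x @ 4.6364
    (8,3) via y @ 4.6898
    (8,2) via y @ 5.7251
    (8,1) via y @ 6.7604
    (8,0) via y @ 7.7956  # hit
  → r_3 = 7.7956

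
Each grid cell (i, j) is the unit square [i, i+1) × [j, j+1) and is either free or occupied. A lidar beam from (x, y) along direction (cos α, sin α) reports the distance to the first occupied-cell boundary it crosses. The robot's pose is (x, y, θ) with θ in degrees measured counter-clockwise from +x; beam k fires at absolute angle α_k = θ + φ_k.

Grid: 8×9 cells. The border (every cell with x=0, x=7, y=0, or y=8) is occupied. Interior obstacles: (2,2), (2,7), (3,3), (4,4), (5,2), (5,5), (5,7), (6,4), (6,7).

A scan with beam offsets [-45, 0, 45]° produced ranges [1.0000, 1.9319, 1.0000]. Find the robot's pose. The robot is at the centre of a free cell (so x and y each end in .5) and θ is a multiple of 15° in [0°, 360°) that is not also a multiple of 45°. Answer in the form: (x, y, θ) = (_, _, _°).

(x, y, θ) = (4.5, 6.5, 15°)

Enumerate (i+0.5, j+0.5, θ) over the 33 free cells and 16 admissible headings. For each, cast all 3 beams and compare to the given ranges.
  (3.5, 1.5, 300°): beam 1 = 0.5176 ≠ 1.0000 ✗
  (2.5, 1.5, 105°): beam 1 = 0.5774 ≠ 1.0000 ✗
  (4.5, 7.5, 60°): beam 1 = 0.5176 ≠ 1.0000 ✗
  (4.5, 7.5, 300°): beam 1 = 3.6235 ≠ 1.0000 ✗
  (1.5, 4.5, 75°): beam 1 = 5.0000 ≠ 1.0000 ✗
  …
  (4.5, 6.5, 15°): r_1=1.0000, r_2=1.9319, r_3=1.0000 — all match ✓
Only this pose fits every beam.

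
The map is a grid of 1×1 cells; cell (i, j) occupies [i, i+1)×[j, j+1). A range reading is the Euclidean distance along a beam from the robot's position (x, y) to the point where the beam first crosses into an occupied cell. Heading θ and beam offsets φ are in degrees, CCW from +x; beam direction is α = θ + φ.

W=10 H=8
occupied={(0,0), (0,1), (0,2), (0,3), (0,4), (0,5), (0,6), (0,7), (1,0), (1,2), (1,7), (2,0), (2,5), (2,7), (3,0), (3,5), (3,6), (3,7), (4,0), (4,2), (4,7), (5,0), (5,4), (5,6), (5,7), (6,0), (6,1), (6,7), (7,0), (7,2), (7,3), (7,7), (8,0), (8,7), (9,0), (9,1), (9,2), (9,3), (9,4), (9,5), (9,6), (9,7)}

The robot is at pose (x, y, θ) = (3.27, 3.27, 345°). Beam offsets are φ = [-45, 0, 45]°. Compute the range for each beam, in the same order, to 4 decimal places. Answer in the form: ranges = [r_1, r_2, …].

beam 1: φ=-45°, α=300°
  dir = (cos 300°, sin 300°) = (0.5000, -0.8660); from cell (3,3)
  next x-line at t=1.4600, next y-line at t=0.3118; Δt_x=2.0000, Δt_y=1.1547
    y: enter (3,2) at t=0.3118
    x: enter (4,2) at t=1.4600 ← occupied
  → r_1 = 1.4600
beam 2: φ=0°, α=345°
  dir = (cos 345°, sin 345°) = (0.9659, -0.2588); from cell (3,3)
  next x-line at t=0.7558, next y-line at t=1.0432; Δt_x=1.0353, Δt_y=3.8637
    x: enter (4,3) at t=0.7558
    y: enter (4,2) at t=1.0432 ← occupied
  → r_2 = 1.0432
beam 3: φ=45°, α=30°
  dir = (cos 30°, sin 30°) = (0.8660, 0.5000); from cell (3,3)
  next x-line at t=0.8429, next y-line at t=1.4600; Δt_x=1.1547, Δt_y=2.0000
    x: enter (4,3) at t=0.8429
    y: enter (4,4) at t=1.4600
    x: enter (5,4) at t=1.9976 ← occupied
  → r_3 = 1.9976

ranges = [1.4600, 1.0432, 1.9976]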